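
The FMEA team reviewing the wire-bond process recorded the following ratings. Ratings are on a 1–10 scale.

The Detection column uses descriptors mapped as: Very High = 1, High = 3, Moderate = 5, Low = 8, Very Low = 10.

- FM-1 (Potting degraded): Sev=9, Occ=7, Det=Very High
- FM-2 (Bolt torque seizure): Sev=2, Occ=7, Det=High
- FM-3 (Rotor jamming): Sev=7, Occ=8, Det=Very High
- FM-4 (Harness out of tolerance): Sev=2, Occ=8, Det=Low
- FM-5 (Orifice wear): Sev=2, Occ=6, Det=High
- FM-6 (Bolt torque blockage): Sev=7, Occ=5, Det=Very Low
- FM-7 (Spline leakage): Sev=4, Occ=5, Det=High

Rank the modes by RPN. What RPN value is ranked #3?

RPN = Severity × Occurrence × Detection:
  FM-1: 9 × 7 × 1 = 63
  FM-2: 2 × 7 × 3 = 42
  FM-3: 7 × 8 × 1 = 56
  FM-4: 2 × 8 × 8 = 128
  FM-5: 2 × 6 × 3 = 36
  FM-6: 7 × 5 × 10 = 350
  FM-7: 4 × 5 × 3 = 60
Sorted descending: 350, 128, 63, 60, 56, 42, 36.
The third-highest RPN is 63 (FM-1).

63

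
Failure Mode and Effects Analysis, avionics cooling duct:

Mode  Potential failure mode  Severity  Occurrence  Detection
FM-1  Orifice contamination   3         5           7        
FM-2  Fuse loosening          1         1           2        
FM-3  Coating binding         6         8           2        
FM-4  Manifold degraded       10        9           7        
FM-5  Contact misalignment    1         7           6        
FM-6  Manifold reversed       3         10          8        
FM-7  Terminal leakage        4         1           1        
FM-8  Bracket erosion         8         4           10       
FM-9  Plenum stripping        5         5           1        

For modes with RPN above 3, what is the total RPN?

1462

RPN = Severity × Occurrence × Detection:
  FM-1: 3 × 5 × 7 = 105
  FM-2: 1 × 1 × 2 = 2
  FM-3: 6 × 8 × 2 = 96
  FM-4: 10 × 9 × 7 = 630
  FM-5: 1 × 7 × 6 = 42
  FM-6: 3 × 10 × 8 = 240
  FM-7: 4 × 1 × 1 = 4
  FM-8: 8 × 4 × 10 = 320
  FM-9: 5 × 5 × 1 = 25
RPN > 3: FM-1 (105), FM-3 (96), FM-4 (630), FM-5 (42), FM-6 (240), FM-7 (4), FM-8 (320), FM-9 (25).
Sum: 105 + 96 + 630 + 42 + 240 + 4 + 320 + 25 = 1462.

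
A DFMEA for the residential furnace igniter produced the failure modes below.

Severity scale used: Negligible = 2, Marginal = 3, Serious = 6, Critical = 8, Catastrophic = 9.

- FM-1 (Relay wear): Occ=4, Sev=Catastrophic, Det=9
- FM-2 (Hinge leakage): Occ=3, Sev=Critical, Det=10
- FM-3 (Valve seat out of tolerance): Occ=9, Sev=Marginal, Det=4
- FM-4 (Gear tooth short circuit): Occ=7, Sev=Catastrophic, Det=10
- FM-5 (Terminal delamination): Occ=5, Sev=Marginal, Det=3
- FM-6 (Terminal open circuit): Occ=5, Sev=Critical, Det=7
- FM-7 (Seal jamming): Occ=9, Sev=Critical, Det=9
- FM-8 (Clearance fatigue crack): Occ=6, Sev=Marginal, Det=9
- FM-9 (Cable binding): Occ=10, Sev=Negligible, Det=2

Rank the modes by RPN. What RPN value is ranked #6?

RPN = Severity × Occurrence × Detection:
  FM-1: 9 × 4 × 9 = 324
  FM-2: 8 × 3 × 10 = 240
  FM-3: 3 × 9 × 4 = 108
  FM-4: 9 × 7 × 10 = 630
  FM-5: 3 × 5 × 3 = 45
  FM-6: 8 × 5 × 7 = 280
  FM-7: 8 × 9 × 9 = 648
  FM-8: 3 × 6 × 9 = 162
  FM-9: 2 × 10 × 2 = 40
Sorted descending: 648, 630, 324, 280, 240, 162, 108, 45, 40.
The sixth-highest RPN is 162 (FM-8).

162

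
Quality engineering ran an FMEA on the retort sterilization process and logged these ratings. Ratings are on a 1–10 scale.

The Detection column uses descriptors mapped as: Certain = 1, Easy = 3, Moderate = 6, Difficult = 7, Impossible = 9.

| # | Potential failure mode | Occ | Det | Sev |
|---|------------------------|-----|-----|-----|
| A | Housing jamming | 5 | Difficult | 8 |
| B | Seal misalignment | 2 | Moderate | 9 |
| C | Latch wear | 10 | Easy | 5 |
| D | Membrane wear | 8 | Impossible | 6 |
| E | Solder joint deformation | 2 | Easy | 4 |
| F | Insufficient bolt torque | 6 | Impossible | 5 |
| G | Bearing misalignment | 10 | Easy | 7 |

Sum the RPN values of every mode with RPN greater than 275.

RPN = Severity × Occurrence × Detection:
  A: 8 × 5 × 7 = 280
  B: 9 × 2 × 6 = 108
  C: 5 × 10 × 3 = 150
  D: 6 × 8 × 9 = 432
  E: 4 × 2 × 3 = 24
  F: 5 × 6 × 9 = 270
  G: 7 × 10 × 3 = 210
RPN > 275: A (280), D (432).
Sum: 280 + 432 = 712.

712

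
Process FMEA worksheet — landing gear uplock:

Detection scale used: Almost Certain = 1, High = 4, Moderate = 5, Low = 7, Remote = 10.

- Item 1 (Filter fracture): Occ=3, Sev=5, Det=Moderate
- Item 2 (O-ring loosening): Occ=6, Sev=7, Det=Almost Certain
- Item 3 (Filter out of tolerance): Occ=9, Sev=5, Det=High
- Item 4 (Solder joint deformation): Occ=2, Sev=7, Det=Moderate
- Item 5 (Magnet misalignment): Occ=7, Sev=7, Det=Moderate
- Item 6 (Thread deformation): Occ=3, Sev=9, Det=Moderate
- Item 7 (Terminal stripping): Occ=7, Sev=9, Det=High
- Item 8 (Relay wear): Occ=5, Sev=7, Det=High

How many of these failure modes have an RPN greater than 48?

7

RPN = Severity × Occurrence × Detection:
  Item 1: 5 × 3 × 5 = 75
  Item 2: 7 × 6 × 1 = 42
  Item 3: 5 × 9 × 4 = 180
  Item 4: 7 × 2 × 5 = 70
  Item 5: 7 × 7 × 5 = 245
  Item 6: 9 × 3 × 5 = 135
  Item 7: 9 × 7 × 4 = 252
  Item 8: 7 × 5 × 4 = 140
Modes with RPN > 48: Item 1 (75), Item 3 (180), Item 4 (70), Item 5 (245), Item 6 (135), Item 7 (252), Item 8 (140) → 7.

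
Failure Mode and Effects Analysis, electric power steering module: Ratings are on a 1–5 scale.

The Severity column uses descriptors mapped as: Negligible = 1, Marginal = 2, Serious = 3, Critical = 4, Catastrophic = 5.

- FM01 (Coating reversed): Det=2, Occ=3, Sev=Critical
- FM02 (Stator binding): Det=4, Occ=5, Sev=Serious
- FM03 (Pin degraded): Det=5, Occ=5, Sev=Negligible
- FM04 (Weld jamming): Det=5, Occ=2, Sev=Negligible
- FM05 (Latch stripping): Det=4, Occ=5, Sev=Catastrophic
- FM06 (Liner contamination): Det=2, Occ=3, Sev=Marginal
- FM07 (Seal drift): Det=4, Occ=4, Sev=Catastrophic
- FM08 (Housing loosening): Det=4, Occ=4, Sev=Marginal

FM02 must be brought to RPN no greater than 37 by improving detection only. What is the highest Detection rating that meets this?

FM02: S=3, O=5, D=4 → current RPN = 60.
Fixed product = 15. Need 15 × D ≤ 37, so D ≤ 37/15 = 2.47.
Maximum integer Detection rating = 2 (gives RPN 30; D=3 would give 45 > 37).

2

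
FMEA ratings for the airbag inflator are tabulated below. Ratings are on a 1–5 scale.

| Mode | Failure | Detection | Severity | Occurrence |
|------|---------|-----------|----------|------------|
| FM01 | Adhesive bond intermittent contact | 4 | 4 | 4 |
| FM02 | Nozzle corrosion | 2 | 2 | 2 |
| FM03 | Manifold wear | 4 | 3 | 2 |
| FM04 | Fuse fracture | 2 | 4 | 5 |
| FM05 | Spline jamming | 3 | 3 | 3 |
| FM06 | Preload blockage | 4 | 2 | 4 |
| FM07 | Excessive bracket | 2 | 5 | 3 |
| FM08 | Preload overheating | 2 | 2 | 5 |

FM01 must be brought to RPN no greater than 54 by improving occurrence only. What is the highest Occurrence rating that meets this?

FM01: S=4, O=4, D=4 → current RPN = 64.
Fixed product = 16. Need 16 × O ≤ 54, so O ≤ 54/16 = 3.38.
Maximum integer Occurrence rating = 3 (gives RPN 48; O=4 would give 64 > 54).

3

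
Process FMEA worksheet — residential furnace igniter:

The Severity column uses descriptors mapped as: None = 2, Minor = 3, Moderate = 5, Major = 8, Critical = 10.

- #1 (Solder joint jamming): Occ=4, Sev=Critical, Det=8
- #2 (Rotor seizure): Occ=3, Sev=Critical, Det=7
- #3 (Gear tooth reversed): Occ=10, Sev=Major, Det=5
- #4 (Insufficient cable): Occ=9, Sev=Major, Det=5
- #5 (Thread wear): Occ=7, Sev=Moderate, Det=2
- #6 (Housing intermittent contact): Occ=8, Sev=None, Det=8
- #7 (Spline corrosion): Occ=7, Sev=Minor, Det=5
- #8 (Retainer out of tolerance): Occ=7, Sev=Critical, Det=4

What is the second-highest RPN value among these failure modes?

RPN = Severity × Occurrence × Detection:
  #1: 10 × 4 × 8 = 320
  #2: 10 × 3 × 7 = 210
  #3: 8 × 10 × 5 = 400
  #4: 8 × 9 × 5 = 360
  #5: 5 × 7 × 2 = 70
  #6: 2 × 8 × 8 = 128
  #7: 3 × 7 × 5 = 105
  #8: 10 × 7 × 4 = 280
Sorted descending: 400, 360, 320, 280, 210, 128, 105, 70.
The second-highest RPN is 360 (#4).

360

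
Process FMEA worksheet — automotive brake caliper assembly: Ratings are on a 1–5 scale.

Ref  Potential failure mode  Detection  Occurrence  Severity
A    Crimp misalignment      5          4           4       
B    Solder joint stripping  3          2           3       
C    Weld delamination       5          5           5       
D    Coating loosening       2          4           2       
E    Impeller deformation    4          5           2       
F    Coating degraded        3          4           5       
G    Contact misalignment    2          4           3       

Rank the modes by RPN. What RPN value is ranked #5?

RPN = Severity × Occurrence × Detection:
  A: 4 × 4 × 5 = 80
  B: 3 × 2 × 3 = 18
  C: 5 × 5 × 5 = 125
  D: 2 × 4 × 2 = 16
  E: 2 × 5 × 4 = 40
  F: 5 × 4 × 3 = 60
  G: 3 × 4 × 2 = 24
Sorted descending: 125, 80, 60, 40, 24, 18, 16.
The fifth-highest RPN is 24 (G).

24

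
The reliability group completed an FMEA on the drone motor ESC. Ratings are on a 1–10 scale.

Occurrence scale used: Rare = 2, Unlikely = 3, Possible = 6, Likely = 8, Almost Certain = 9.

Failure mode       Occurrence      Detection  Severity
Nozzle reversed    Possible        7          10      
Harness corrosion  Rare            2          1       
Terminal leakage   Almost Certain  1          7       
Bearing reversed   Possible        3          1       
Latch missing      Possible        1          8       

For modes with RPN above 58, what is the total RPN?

483

RPN = Severity × Occurrence × Detection:
  Nozzle reversed: 10 × 6 × 7 = 420
  Harness corrosion: 1 × 2 × 2 = 4
  Terminal leakage: 7 × 9 × 1 = 63
  Bearing reversed: 1 × 6 × 3 = 18
  Latch missing: 8 × 6 × 1 = 48
RPN > 58: Nozzle reversed (420), Terminal leakage (63).
Sum: 420 + 63 = 483.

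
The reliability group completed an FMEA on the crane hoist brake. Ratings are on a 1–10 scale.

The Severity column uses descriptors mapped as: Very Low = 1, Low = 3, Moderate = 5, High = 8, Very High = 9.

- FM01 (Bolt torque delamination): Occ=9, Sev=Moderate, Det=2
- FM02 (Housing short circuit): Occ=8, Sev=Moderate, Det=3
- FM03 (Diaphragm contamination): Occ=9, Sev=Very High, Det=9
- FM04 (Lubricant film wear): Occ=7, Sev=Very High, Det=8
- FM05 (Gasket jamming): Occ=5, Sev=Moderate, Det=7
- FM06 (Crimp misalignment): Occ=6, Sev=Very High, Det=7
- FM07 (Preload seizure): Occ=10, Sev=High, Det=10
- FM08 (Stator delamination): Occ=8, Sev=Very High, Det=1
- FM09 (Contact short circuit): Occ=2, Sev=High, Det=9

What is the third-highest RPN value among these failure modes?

504

RPN = Severity × Occurrence × Detection:
  FM01: 5 × 9 × 2 = 90
  FM02: 5 × 8 × 3 = 120
  FM03: 9 × 9 × 9 = 729
  FM04: 9 × 7 × 8 = 504
  FM05: 5 × 5 × 7 = 175
  FM06: 9 × 6 × 7 = 378
  FM07: 8 × 10 × 10 = 800
  FM08: 9 × 8 × 1 = 72
  FM09: 8 × 2 × 9 = 144
Sorted descending: 800, 729, 504, 378, 175, 144, 120, 90, 72.
The third-highest RPN is 504 (FM04).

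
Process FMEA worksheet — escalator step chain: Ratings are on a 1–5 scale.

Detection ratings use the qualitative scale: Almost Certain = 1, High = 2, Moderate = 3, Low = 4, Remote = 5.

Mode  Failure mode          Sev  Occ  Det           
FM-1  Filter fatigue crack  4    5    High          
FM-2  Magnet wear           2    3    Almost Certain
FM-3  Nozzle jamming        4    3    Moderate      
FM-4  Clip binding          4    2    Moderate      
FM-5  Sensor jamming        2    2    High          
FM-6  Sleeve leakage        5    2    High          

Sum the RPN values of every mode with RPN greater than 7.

128

RPN = Severity × Occurrence × Detection:
  FM-1: 4 × 5 × 2 = 40
  FM-2: 2 × 3 × 1 = 6
  FM-3: 4 × 3 × 3 = 36
  FM-4: 4 × 2 × 3 = 24
  FM-5: 2 × 2 × 2 = 8
  FM-6: 5 × 2 × 2 = 20
RPN > 7: FM-1 (40), FM-3 (36), FM-4 (24), FM-5 (8), FM-6 (20).
Sum: 40 + 36 + 24 + 8 + 20 = 128.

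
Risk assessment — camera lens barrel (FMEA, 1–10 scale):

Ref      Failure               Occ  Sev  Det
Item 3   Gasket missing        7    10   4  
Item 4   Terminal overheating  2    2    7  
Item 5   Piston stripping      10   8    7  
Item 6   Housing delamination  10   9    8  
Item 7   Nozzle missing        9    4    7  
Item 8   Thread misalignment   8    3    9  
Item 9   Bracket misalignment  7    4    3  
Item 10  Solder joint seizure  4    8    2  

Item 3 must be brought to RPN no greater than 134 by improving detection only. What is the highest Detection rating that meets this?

Item 3: S=10, O=7, D=4 → current RPN = 280.
Fixed product = 70. Need 70 × D ≤ 134, so D ≤ 134/70 = 1.91.
Maximum integer Detection rating = 1 (gives RPN 70; D=2 would give 140 > 134).

1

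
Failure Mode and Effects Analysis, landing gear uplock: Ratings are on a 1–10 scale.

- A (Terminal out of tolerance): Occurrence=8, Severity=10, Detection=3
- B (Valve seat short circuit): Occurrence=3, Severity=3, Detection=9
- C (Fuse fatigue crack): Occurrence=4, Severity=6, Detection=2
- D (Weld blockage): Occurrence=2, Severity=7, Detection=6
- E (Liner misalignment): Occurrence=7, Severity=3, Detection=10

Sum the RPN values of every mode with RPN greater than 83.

RPN = Severity × Occurrence × Detection:
  A: 10 × 8 × 3 = 240
  B: 3 × 3 × 9 = 81
  C: 6 × 4 × 2 = 48
  D: 7 × 2 × 6 = 84
  E: 3 × 7 × 10 = 210
RPN > 83: A (240), D (84), E (210).
Sum: 240 + 84 + 210 = 534.

534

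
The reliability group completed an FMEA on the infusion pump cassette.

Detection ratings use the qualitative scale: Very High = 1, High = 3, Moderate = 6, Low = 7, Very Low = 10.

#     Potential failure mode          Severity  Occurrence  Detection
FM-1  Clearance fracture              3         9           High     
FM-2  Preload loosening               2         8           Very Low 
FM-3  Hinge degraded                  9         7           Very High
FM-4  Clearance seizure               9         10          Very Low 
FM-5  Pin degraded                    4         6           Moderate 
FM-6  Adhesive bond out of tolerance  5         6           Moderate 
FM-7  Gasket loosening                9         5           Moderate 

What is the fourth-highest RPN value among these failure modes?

RPN = Severity × Occurrence × Detection:
  FM-1: 3 × 9 × 3 = 81
  FM-2: 2 × 8 × 10 = 160
  FM-3: 9 × 7 × 1 = 63
  FM-4: 9 × 10 × 10 = 900
  FM-5: 4 × 6 × 6 = 144
  FM-6: 5 × 6 × 6 = 180
  FM-7: 9 × 5 × 6 = 270
Sorted descending: 900, 270, 180, 160, 144, 81, 63.
The fourth-highest RPN is 160 (FM-2).

160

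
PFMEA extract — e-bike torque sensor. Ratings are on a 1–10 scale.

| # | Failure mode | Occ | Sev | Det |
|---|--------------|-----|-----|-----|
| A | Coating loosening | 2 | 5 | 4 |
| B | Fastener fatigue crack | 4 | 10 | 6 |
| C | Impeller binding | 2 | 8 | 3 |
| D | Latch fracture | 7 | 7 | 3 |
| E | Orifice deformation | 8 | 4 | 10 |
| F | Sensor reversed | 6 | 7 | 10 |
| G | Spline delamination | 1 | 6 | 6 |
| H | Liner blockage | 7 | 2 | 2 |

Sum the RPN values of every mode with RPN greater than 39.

1215

RPN = Severity × Occurrence × Detection:
  A: 5 × 2 × 4 = 40
  B: 10 × 4 × 6 = 240
  C: 8 × 2 × 3 = 48
  D: 7 × 7 × 3 = 147
  E: 4 × 8 × 10 = 320
  F: 7 × 6 × 10 = 420
  G: 6 × 1 × 6 = 36
  H: 2 × 7 × 2 = 28
RPN > 39: A (40), B (240), C (48), D (147), E (320), F (420).
Sum: 40 + 240 + 48 + 147 + 320 + 420 = 1215.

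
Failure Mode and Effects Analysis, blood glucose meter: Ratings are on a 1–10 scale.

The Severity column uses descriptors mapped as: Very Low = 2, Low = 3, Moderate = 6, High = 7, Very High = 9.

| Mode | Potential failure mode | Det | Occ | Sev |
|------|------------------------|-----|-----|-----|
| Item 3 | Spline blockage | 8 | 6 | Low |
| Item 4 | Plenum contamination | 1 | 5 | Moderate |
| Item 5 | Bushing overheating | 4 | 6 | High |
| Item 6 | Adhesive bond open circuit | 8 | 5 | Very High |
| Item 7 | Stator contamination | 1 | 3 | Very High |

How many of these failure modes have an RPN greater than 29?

RPN = Severity × Occurrence × Detection:
  Item 3: 3 × 6 × 8 = 144
  Item 4: 6 × 5 × 1 = 30
  Item 5: 7 × 6 × 4 = 168
  Item 6: 9 × 5 × 8 = 360
  Item 7: 9 × 3 × 1 = 27
Modes with RPN > 29: Item 3 (144), Item 4 (30), Item 5 (168), Item 6 (360) → 4.

4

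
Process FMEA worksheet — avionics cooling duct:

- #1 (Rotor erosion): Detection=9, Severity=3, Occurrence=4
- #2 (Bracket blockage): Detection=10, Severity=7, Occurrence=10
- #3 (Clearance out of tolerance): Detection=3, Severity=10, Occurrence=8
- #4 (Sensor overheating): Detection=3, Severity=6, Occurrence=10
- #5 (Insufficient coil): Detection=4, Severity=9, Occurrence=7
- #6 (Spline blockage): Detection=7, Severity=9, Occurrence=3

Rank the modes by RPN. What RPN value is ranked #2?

252

RPN = Severity × Occurrence × Detection:
  #1: 3 × 4 × 9 = 108
  #2: 7 × 10 × 10 = 700
  #3: 10 × 8 × 3 = 240
  #4: 6 × 10 × 3 = 180
  #5: 9 × 7 × 4 = 252
  #6: 9 × 3 × 7 = 189
Sorted descending: 700, 252, 240, 189, 180, 108.
The second-highest RPN is 252 (#5).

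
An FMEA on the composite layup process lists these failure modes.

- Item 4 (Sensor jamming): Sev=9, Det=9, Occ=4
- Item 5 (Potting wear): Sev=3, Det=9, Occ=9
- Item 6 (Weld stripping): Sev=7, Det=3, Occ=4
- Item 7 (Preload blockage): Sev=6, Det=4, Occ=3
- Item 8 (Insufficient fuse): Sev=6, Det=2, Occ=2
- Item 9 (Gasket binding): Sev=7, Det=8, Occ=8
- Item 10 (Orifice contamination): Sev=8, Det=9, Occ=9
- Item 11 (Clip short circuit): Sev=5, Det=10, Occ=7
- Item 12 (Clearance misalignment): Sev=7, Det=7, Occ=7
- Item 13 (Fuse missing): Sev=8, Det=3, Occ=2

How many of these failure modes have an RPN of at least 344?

RPN = Severity × Occurrence × Detection:
  Item 4: 9 × 4 × 9 = 324
  Item 5: 3 × 9 × 9 = 243
  Item 6: 7 × 4 × 3 = 84
  Item 7: 6 × 3 × 4 = 72
  Item 8: 6 × 2 × 2 = 24
  Item 9: 7 × 8 × 8 = 448
  Item 10: 8 × 9 × 9 = 648
  Item 11: 5 × 7 × 10 = 350
  Item 12: 7 × 7 × 7 = 343
  Item 13: 8 × 2 × 3 = 48
Modes with RPN ≥ 344: Item 9 (448), Item 10 (648), Item 11 (350) → 3.

3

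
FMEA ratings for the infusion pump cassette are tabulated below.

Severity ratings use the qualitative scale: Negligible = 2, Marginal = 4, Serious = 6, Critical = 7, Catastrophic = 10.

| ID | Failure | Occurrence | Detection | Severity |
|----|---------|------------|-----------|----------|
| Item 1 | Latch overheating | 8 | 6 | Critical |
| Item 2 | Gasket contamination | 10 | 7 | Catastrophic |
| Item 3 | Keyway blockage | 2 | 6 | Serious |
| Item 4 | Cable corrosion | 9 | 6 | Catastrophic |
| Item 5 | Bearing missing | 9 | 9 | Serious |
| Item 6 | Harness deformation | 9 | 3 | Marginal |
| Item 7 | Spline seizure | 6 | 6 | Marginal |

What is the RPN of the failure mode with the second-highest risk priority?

540

RPN = Severity × Occurrence × Detection:
  Item 1: 7 × 8 × 6 = 336
  Item 2: 10 × 10 × 7 = 700
  Item 3: 6 × 2 × 6 = 72
  Item 4: 10 × 9 × 6 = 540
  Item 5: 6 × 9 × 9 = 486
  Item 6: 4 × 9 × 3 = 108
  Item 7: 4 × 6 × 6 = 144
Sorted descending: 700, 540, 486, 336, 144, 108, 72.
The second-highest RPN is 540 (Item 4).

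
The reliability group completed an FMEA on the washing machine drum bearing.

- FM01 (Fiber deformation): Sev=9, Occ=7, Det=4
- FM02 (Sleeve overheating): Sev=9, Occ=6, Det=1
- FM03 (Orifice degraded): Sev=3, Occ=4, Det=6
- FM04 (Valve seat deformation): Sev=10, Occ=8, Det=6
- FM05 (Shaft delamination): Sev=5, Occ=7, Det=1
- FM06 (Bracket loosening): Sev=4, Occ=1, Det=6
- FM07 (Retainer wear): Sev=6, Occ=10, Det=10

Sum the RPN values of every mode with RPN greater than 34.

1493

RPN = Severity × Occurrence × Detection:
  FM01: 9 × 7 × 4 = 252
  FM02: 9 × 6 × 1 = 54
  FM03: 3 × 4 × 6 = 72
  FM04: 10 × 8 × 6 = 480
  FM05: 5 × 7 × 1 = 35
  FM06: 4 × 1 × 6 = 24
  FM07: 6 × 10 × 10 = 600
RPN > 34: FM01 (252), FM02 (54), FM03 (72), FM04 (480), FM05 (35), FM07 (600).
Sum: 252 + 54 + 72 + 480 + 35 + 600 = 1493.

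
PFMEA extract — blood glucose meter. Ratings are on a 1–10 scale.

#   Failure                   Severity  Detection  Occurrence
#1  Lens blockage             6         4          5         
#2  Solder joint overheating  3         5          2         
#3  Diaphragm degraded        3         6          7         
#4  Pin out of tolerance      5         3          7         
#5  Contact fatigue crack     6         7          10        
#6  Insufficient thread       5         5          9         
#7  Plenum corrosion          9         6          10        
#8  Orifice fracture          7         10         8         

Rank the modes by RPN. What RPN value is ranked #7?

RPN = Severity × Occurrence × Detection:
  #1: 6 × 5 × 4 = 120
  #2: 3 × 2 × 5 = 30
  #3: 3 × 7 × 6 = 126
  #4: 5 × 7 × 3 = 105
  #5: 6 × 10 × 7 = 420
  #6: 5 × 9 × 5 = 225
  #7: 9 × 10 × 6 = 540
  #8: 7 × 8 × 10 = 560
Sorted descending: 560, 540, 420, 225, 126, 120, 105, 30.
The seventh-highest RPN is 105 (#4).

105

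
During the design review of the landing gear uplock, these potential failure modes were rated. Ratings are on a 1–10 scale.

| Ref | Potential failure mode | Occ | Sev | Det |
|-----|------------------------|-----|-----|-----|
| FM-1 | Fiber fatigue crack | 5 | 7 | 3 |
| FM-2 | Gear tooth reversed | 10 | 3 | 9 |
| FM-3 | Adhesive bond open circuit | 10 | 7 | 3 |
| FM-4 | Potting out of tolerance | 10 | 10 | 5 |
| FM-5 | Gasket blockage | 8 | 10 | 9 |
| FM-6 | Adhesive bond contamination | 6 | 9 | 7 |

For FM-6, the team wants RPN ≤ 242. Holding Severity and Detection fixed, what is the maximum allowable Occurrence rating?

FM-6: S=9, O=6, D=7 → current RPN = 378.
Fixed product = 63. Need 63 × O ≤ 242, so O ≤ 242/63 = 3.84.
Maximum integer Occurrence rating = 3 (gives RPN 189; O=4 would give 252 > 242).

3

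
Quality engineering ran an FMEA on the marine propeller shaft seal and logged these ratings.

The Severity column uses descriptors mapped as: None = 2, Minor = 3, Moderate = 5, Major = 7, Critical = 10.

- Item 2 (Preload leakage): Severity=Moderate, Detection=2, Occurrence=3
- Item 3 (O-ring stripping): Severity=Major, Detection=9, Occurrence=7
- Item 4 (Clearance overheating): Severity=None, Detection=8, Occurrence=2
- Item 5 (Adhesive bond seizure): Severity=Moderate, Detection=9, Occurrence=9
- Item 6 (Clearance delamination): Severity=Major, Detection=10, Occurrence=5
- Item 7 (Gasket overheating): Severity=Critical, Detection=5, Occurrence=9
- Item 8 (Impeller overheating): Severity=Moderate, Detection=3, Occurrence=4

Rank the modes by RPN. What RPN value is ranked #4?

350

RPN = Severity × Occurrence × Detection:
  Item 2: 5 × 3 × 2 = 30
  Item 3: 7 × 7 × 9 = 441
  Item 4: 2 × 2 × 8 = 32
  Item 5: 5 × 9 × 9 = 405
  Item 6: 7 × 5 × 10 = 350
  Item 7: 10 × 9 × 5 = 450
  Item 8: 5 × 4 × 3 = 60
Sorted descending: 450, 441, 405, 350, 60, 32, 30.
The fourth-highest RPN is 350 (Item 6).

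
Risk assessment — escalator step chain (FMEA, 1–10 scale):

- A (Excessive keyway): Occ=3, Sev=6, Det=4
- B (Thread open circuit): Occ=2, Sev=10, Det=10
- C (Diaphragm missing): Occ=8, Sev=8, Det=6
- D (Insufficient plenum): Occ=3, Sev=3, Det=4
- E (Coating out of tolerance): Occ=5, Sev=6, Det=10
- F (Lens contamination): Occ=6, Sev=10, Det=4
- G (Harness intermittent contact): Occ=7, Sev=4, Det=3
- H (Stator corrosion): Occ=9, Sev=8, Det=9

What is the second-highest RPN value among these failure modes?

RPN = Severity × Occurrence × Detection:
  A: 6 × 3 × 4 = 72
  B: 10 × 2 × 10 = 200
  C: 8 × 8 × 6 = 384
  D: 3 × 3 × 4 = 36
  E: 6 × 5 × 10 = 300
  F: 10 × 6 × 4 = 240
  G: 4 × 7 × 3 = 84
  H: 8 × 9 × 9 = 648
Sorted descending: 648, 384, 300, 240, 200, 84, 72, 36.
The second-highest RPN is 384 (C).

384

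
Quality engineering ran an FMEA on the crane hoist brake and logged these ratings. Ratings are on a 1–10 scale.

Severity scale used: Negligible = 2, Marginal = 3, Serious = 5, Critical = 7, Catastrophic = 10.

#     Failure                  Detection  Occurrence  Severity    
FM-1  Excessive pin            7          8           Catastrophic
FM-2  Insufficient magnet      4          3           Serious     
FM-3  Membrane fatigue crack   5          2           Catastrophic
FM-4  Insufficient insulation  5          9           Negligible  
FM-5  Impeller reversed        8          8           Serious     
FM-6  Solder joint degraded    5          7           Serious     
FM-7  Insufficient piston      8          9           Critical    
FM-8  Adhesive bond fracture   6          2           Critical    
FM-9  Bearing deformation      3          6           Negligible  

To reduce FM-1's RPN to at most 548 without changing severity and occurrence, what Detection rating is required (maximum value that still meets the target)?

FM-1: S=10, O=8, D=7 → current RPN = 560.
Fixed product = 80. Need 80 × D ≤ 548, so D ≤ 548/80 = 6.85.
Maximum integer Detection rating = 6 (gives RPN 480; D=7 would give 560 > 548).

6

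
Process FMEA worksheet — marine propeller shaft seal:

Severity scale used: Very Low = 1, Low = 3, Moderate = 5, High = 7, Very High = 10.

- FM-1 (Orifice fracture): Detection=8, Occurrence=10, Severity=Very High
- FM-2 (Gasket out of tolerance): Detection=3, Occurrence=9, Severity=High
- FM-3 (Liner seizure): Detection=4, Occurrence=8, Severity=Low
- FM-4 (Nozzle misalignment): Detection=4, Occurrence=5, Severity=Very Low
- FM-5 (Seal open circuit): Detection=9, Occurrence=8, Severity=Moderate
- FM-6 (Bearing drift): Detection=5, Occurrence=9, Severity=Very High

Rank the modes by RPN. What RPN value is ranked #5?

96

RPN = Severity × Occurrence × Detection:
  FM-1: 10 × 10 × 8 = 800
  FM-2: 7 × 9 × 3 = 189
  FM-3: 3 × 8 × 4 = 96
  FM-4: 1 × 5 × 4 = 20
  FM-5: 5 × 8 × 9 = 360
  FM-6: 10 × 9 × 5 = 450
Sorted descending: 800, 450, 360, 189, 96, 20.
The fifth-highest RPN is 96 (FM-3).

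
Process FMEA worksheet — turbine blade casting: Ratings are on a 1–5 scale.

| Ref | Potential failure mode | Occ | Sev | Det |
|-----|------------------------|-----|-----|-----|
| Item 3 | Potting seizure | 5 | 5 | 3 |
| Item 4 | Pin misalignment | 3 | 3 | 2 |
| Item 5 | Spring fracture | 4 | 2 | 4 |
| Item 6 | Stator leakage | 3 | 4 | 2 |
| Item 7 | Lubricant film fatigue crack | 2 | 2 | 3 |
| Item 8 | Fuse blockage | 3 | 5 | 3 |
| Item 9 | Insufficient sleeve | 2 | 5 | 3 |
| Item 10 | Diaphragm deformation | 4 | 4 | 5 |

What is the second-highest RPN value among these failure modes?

75

RPN = Severity × Occurrence × Detection:
  Item 3: 5 × 5 × 3 = 75
  Item 4: 3 × 3 × 2 = 18
  Item 5: 2 × 4 × 4 = 32
  Item 6: 4 × 3 × 2 = 24
  Item 7: 2 × 2 × 3 = 12
  Item 8: 5 × 3 × 3 = 45
  Item 9: 5 × 2 × 3 = 30
  Item 10: 4 × 4 × 5 = 80
Sorted descending: 80, 75, 45, 32, 30, 24, 18, 12.
The second-highest RPN is 75 (Item 3).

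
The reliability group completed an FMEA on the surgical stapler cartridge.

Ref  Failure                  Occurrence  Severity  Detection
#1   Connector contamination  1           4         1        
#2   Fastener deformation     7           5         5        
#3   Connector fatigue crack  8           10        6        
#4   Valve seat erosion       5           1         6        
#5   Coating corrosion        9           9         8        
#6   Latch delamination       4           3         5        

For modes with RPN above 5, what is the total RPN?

1393

RPN = Severity × Occurrence × Detection:
  #1: 4 × 1 × 1 = 4
  #2: 5 × 7 × 5 = 175
  #3: 10 × 8 × 6 = 480
  #4: 1 × 5 × 6 = 30
  #5: 9 × 9 × 8 = 648
  #6: 3 × 4 × 5 = 60
RPN > 5: #2 (175), #3 (480), #4 (30), #5 (648), #6 (60).
Sum: 175 + 480 + 30 + 648 + 60 = 1393.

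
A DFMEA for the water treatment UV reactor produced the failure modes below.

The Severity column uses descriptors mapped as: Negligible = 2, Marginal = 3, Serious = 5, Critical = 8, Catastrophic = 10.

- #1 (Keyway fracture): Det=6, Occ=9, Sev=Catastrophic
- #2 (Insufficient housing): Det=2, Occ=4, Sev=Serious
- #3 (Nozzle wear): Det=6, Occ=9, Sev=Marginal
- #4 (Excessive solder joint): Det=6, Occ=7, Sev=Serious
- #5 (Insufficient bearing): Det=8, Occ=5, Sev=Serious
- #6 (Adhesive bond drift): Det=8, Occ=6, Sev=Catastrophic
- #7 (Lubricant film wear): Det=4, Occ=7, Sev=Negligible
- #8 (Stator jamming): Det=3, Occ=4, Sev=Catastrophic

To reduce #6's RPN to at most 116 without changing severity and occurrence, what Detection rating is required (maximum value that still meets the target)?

1

#6: S=10, O=6, D=8 → current RPN = 480.
Fixed product = 60. Need 60 × D ≤ 116, so D ≤ 116/60 = 1.93.
Maximum integer Detection rating = 1 (gives RPN 60; D=2 would give 120 > 116).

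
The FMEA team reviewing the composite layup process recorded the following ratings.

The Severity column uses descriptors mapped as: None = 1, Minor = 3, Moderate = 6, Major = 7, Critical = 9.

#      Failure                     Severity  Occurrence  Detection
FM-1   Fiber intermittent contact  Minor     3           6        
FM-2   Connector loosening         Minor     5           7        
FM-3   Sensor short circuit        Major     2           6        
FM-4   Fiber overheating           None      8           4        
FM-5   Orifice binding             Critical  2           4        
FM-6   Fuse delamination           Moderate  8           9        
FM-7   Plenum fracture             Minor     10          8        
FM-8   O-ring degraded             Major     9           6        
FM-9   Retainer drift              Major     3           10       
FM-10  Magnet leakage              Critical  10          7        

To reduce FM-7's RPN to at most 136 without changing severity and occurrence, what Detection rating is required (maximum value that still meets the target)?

FM-7: S=3, O=10, D=8 → current RPN = 240.
Fixed product = 30. Need 30 × D ≤ 136, so D ≤ 136/30 = 4.53.
Maximum integer Detection rating = 4 (gives RPN 120; D=5 would give 150 > 136).

4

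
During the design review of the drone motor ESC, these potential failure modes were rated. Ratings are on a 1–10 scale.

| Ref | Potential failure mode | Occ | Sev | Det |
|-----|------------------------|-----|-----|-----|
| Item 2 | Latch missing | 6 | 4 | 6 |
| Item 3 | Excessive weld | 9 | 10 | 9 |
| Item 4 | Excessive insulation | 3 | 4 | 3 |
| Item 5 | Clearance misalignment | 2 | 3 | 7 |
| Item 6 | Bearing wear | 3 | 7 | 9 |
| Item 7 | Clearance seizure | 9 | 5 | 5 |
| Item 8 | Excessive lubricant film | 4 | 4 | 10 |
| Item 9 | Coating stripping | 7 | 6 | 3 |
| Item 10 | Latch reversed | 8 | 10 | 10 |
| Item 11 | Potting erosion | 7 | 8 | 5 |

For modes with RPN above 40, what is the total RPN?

2776

RPN = Severity × Occurrence × Detection:
  Item 2: 4 × 6 × 6 = 144
  Item 3: 10 × 9 × 9 = 810
  Item 4: 4 × 3 × 3 = 36
  Item 5: 3 × 2 × 7 = 42
  Item 6: 7 × 3 × 9 = 189
  Item 7: 5 × 9 × 5 = 225
  Item 8: 4 × 4 × 10 = 160
  Item 9: 6 × 7 × 3 = 126
  Item 10: 10 × 8 × 10 = 800
  Item 11: 8 × 7 × 5 = 280
RPN > 40: Item 2 (144), Item 3 (810), Item 5 (42), Item 6 (189), Item 7 (225), Item 8 (160), Item 9 (126), Item 10 (800), Item 11 (280).
Sum: 144 + 810 + 42 + 189 + 225 + 160 + 126 + 800 + 280 = 2776.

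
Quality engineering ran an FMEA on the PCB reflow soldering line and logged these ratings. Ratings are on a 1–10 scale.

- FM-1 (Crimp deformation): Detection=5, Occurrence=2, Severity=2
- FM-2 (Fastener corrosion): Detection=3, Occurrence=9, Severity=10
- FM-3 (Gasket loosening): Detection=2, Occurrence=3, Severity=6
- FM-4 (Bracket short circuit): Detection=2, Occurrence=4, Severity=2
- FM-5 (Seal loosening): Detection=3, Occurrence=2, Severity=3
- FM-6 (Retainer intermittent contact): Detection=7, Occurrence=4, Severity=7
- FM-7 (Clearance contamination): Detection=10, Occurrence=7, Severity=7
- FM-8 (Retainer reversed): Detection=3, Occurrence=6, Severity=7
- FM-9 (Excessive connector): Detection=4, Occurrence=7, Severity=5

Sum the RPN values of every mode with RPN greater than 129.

1096

RPN = Severity × Occurrence × Detection:
  FM-1: 2 × 2 × 5 = 20
  FM-2: 10 × 9 × 3 = 270
  FM-3: 6 × 3 × 2 = 36
  FM-4: 2 × 4 × 2 = 16
  FM-5: 3 × 2 × 3 = 18
  FM-6: 7 × 4 × 7 = 196
  FM-7: 7 × 7 × 10 = 490
  FM-8: 7 × 6 × 3 = 126
  FM-9: 5 × 7 × 4 = 140
RPN > 129: FM-2 (270), FM-6 (196), FM-7 (490), FM-9 (140).
Sum: 270 + 196 + 490 + 140 = 1096.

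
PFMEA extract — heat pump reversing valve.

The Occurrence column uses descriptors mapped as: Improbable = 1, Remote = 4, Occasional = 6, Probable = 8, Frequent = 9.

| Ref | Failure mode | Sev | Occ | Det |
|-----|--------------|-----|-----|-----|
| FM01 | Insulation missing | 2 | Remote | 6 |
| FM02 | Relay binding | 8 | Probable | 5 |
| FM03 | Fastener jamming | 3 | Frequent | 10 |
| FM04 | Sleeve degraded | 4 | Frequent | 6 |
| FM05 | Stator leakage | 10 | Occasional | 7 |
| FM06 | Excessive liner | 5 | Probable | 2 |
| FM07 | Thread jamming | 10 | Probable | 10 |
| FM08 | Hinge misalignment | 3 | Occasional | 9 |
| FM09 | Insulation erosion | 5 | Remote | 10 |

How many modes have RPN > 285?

3

RPN = Severity × Occurrence × Detection:
  FM01: 2 × 4 × 6 = 48
  FM02: 8 × 8 × 5 = 320
  FM03: 3 × 9 × 10 = 270
  FM04: 4 × 9 × 6 = 216
  FM05: 10 × 6 × 7 = 420
  FM06: 5 × 8 × 2 = 80
  FM07: 10 × 8 × 10 = 800
  FM08: 3 × 6 × 9 = 162
  FM09: 5 × 4 × 10 = 200
Modes with RPN > 285: FM02 (320), FM05 (420), FM07 (800) → 3.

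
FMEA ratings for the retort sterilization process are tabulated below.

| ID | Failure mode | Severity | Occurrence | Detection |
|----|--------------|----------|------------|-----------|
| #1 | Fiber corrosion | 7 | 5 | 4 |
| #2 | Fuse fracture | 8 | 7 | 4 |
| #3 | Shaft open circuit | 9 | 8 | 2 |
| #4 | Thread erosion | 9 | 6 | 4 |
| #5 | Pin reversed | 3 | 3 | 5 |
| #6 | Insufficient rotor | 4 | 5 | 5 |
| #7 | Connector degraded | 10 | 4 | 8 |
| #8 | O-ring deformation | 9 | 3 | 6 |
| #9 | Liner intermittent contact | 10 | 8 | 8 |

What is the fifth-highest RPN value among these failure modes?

RPN = Severity × Occurrence × Detection:
  #1: 7 × 5 × 4 = 140
  #2: 8 × 7 × 4 = 224
  #3: 9 × 8 × 2 = 144
  #4: 9 × 6 × 4 = 216
  #5: 3 × 3 × 5 = 45
  #6: 4 × 5 × 5 = 100
  #7: 10 × 4 × 8 = 320
  #8: 9 × 3 × 6 = 162
  #9: 10 × 8 × 8 = 640
Sorted descending: 640, 320, 224, 216, 162, 144, 140, 100, 45.
The fifth-highest RPN is 162 (#8).

162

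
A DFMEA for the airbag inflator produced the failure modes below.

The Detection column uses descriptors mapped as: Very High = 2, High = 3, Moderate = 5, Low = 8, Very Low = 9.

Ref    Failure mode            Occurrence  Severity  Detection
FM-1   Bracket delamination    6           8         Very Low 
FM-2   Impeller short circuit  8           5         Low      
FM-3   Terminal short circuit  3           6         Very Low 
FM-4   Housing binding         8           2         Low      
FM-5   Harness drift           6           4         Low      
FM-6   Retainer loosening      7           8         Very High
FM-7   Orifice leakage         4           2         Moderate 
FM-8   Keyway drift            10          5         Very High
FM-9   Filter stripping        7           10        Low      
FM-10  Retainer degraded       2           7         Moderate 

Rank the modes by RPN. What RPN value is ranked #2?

RPN = Severity × Occurrence × Detection:
  FM-1: 8 × 6 × 9 = 432
  FM-2: 5 × 8 × 8 = 320
  FM-3: 6 × 3 × 9 = 162
  FM-4: 2 × 8 × 8 = 128
  FM-5: 4 × 6 × 8 = 192
  FM-6: 8 × 7 × 2 = 112
  FM-7: 2 × 4 × 5 = 40
  FM-8: 5 × 10 × 2 = 100
  FM-9: 10 × 7 × 8 = 560
  FM-10: 7 × 2 × 5 = 70
Sorted descending: 560, 432, 320, 192, 162, 128, 112, 100, 70, 40.
The second-highest RPN is 432 (FM-1).

432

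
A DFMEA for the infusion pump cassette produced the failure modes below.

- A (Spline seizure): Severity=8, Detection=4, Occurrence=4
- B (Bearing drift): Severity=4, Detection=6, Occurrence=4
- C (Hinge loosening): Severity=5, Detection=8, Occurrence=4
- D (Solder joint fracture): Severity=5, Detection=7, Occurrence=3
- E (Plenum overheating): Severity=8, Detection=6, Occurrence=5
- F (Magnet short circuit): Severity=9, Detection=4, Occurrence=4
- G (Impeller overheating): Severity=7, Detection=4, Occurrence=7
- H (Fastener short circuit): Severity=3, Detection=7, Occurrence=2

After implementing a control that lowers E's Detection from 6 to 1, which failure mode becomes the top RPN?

G

RPN = Severity × Occurrence × Detection:
  A: 8 × 4 × 4 = 128
  B: 4 × 4 × 6 = 96
  C: 5 × 4 × 8 = 160
  D: 5 × 3 × 7 = 105
  E: 8 × 5 × 6 = 240
  F: 9 × 4 × 4 = 144
  G: 7 × 7 × 4 = 196
  H: 3 × 2 × 7 = 42
After action: E → 8 × 5 × 1 = 40.
Revised RPNs: G=196, C=160, F=144, A=128, D=105, B=96, H=42, E=40.
Highest is now G (196).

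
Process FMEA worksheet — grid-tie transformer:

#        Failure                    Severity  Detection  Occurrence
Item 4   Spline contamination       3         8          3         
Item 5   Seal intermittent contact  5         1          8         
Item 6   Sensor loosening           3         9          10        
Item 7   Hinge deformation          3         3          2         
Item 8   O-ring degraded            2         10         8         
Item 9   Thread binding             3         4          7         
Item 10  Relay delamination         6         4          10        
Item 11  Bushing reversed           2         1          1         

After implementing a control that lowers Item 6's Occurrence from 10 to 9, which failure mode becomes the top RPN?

RPN = Severity × Occurrence × Detection:
  Item 4: 3 × 3 × 8 = 72
  Item 5: 5 × 8 × 1 = 40
  Item 6: 3 × 10 × 9 = 270
  Item 7: 3 × 2 × 3 = 18
  Item 8: 2 × 8 × 10 = 160
  Item 9: 3 × 7 × 4 = 84
  Item 10: 6 × 10 × 4 = 240
  Item 11: 2 × 1 × 1 = 2
After action: Item 6 → 3 × 9 × 9 = 243.
Revised RPNs: Item 6=243, Item 10=240, Item 8=160, Item 9=84, Item 4=72, Item 5=40, Item 7=18, Item 11=2.
Highest is now Item 6 (243).

Item 6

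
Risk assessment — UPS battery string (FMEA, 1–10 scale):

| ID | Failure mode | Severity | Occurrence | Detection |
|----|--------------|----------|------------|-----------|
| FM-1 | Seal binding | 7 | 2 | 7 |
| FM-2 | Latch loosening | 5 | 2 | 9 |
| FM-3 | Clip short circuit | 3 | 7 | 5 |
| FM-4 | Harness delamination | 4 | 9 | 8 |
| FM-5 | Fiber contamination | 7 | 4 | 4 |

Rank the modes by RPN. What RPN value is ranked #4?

98

RPN = Severity × Occurrence × Detection:
  FM-1: 7 × 2 × 7 = 98
  FM-2: 5 × 2 × 9 = 90
  FM-3: 3 × 7 × 5 = 105
  FM-4: 4 × 9 × 8 = 288
  FM-5: 7 × 4 × 4 = 112
Sorted descending: 288, 112, 105, 98, 90.
The fourth-highest RPN is 98 (FM-1).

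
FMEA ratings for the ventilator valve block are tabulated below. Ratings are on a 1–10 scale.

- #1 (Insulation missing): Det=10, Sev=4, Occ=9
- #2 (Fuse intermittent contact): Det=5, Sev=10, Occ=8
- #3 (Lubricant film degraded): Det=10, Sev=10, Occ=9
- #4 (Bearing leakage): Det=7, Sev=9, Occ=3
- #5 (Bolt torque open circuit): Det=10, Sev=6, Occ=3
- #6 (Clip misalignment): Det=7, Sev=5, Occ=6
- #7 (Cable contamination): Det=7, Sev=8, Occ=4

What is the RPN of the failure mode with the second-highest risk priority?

RPN = Severity × Occurrence × Detection:
  #1: 4 × 9 × 10 = 360
  #2: 10 × 8 × 5 = 400
  #3: 10 × 9 × 10 = 900
  #4: 9 × 3 × 7 = 189
  #5: 6 × 3 × 10 = 180
  #6: 5 × 6 × 7 = 210
  #7: 8 × 4 × 7 = 224
Sorted descending: 900, 400, 360, 224, 210, 189, 180.
The second-highest RPN is 400 (#2).

400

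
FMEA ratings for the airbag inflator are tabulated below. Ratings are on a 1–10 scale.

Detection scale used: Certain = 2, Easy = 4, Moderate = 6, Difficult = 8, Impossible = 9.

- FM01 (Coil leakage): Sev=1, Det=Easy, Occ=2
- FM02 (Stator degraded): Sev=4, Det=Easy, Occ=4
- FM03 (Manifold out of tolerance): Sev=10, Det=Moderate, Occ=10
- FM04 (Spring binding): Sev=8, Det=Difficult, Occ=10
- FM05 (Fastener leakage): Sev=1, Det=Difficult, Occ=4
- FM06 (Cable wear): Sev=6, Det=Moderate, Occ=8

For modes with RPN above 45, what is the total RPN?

1592

RPN = Severity × Occurrence × Detection:
  FM01: 1 × 2 × 4 = 8
  FM02: 4 × 4 × 4 = 64
  FM03: 10 × 10 × 6 = 600
  FM04: 8 × 10 × 8 = 640
  FM05: 1 × 4 × 8 = 32
  FM06: 6 × 8 × 6 = 288
RPN > 45: FM02 (64), FM03 (600), FM04 (640), FM06 (288).
Sum: 64 + 600 + 640 + 288 = 1592.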